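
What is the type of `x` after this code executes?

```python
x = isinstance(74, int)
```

isinstance() returns bool

bool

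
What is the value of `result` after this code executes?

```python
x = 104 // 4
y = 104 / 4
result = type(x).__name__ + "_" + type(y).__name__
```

x is int; y is float; result = 'int_float'

'int_float'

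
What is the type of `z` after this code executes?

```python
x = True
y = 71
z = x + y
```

bool + int = int (bool is subclass of int)

int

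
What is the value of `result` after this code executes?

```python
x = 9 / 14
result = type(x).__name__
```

x is float; result = 'float'

'float'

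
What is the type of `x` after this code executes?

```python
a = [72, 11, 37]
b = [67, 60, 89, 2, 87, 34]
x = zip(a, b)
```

zip() returns a zip object

zip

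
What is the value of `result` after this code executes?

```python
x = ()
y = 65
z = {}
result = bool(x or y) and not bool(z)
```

x = (); y = 65; z = {}; result = True

True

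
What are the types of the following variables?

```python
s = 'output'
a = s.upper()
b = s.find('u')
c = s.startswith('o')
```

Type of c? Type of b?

startswith() returns bool; find() returns int

bool, int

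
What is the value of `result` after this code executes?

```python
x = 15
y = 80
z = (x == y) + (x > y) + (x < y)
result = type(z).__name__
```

x is int; y is int; z is int; result = 'int'

'int'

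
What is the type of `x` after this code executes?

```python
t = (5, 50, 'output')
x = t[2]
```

Index 2 of tuple is a str literal

str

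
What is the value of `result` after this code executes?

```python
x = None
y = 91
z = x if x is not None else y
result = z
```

x = None; y = 91; z = 91; result = 91

91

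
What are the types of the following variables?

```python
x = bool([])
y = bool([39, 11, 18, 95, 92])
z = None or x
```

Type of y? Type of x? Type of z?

bool() returns bool; bool() returns bool; None or bool returns the bool

bool, bool, bool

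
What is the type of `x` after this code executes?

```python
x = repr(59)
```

repr() returns str

str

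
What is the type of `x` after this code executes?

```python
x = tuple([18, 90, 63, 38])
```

tuple() constructor returns tuple

tuple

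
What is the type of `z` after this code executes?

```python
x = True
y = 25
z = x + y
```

bool + int = int (bool is subclass of int)

int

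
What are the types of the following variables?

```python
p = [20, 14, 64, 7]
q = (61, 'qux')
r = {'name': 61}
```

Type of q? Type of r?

q is assigned a tuple (parenthesized, comma-separated values); r is assigned a dict literal ({key: value})

tuple, dict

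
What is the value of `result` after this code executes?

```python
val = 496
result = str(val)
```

val = 496; result = '496'

'496'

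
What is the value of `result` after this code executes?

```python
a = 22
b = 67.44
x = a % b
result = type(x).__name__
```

a is int; b is float; x is float; result = 'float'

'float'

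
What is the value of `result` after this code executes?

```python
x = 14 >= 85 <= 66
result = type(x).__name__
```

x is bool; result = 'bool'

'bool'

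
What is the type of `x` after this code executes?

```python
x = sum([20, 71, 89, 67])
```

sum() of ints returns int

int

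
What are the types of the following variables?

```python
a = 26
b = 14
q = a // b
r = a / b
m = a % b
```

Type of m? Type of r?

% of ints returns int; / returns float

int, float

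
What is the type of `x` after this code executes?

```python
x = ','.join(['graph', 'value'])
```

str.join() returns str

str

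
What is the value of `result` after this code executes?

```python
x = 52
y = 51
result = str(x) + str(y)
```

x = 52; y = 51; result = '5251'

'5251'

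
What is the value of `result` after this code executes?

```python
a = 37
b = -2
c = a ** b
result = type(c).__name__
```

a is int; b is int; c is float; result = 'float'

'float'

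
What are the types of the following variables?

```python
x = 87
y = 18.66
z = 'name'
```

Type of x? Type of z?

x is assigned a bare integer (no decimal point), so it is an int; z is assigned a quoted string literal, so it is a str

int, str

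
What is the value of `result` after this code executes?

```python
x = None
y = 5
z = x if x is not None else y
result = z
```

x = None; y = 5; z = 5; result = 5

5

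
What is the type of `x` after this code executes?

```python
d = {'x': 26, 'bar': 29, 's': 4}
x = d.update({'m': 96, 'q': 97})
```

dict.update() returns None

NoneType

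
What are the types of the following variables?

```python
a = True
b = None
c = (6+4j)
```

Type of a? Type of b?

a is assigned the constant True, which has type bool; b is assigned None, whose type is NoneType

bool, NoneType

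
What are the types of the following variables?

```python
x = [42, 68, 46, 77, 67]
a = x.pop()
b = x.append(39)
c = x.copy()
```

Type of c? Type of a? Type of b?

copy() returns list; pop() returns element; append() returns None

list, int, NoneType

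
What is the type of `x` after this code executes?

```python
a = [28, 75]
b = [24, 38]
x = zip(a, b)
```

zip() returns a zip object

zip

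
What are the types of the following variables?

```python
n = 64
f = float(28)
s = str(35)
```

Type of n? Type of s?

n is assigned a bare integer (no decimal point), so it is an int; s is assigned the result of calling str(), which returns a str

int, str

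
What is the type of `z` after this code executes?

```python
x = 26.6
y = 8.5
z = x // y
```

float // float = float

float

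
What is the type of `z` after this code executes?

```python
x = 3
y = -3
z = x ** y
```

int ** negative = float

float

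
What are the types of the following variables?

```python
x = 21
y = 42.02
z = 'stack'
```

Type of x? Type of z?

x is assigned a bare integer (no decimal point), so it is an int; z is assigned a quoted string literal, so it is a str

int, str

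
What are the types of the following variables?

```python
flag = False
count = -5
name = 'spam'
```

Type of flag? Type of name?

flag is assigned the constant False, which has type bool; name is assigned a quoted string literal, so it is a str

bool, str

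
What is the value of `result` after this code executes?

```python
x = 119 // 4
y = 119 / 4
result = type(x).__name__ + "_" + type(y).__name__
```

x is int; y is float; result = 'int_float'

'int_float'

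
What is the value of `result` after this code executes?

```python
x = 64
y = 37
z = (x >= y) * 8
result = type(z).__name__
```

x is int; y is int; z is int; result = 'int'

'int'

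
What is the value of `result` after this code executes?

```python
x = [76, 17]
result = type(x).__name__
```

x is list; result = 'list'

'list'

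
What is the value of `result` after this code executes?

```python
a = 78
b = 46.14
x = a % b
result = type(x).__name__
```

a is int; b is float; x is float; result = 'float'

'float'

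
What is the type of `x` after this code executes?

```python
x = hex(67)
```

hex() returns str representation

str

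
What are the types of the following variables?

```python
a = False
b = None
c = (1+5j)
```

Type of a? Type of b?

a is assigned the constant False, which has type bool; b is assigned None, whose type is NoneType

bool, NoneType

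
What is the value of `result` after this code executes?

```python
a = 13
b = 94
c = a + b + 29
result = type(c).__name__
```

a is int; b is int; c is int; result = 'int'

'int'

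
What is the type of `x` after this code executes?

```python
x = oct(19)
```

oct() returns str representation

str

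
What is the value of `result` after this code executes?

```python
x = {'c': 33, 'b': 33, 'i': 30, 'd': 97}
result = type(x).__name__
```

x is dict; result = 'dict'

'dict'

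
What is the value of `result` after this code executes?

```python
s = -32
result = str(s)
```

s = -32; result = '-32'

'-32'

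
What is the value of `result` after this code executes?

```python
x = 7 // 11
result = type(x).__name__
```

x is int; result = 'int'

'int'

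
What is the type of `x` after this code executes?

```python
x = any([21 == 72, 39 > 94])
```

any() returns bool

bool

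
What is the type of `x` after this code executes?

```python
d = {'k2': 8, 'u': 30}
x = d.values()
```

.values() returns dict_values view

dict_values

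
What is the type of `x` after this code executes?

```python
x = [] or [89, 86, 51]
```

'or' returns first truthy value (list)

list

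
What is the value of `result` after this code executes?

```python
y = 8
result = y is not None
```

y = 8; result = True

True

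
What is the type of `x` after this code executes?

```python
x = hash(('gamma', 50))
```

hash() returns int

int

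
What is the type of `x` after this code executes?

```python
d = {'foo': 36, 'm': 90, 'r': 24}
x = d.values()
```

.values() returns dict_values view

dict_values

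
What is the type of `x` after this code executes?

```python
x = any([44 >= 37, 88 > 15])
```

any() returns bool

bool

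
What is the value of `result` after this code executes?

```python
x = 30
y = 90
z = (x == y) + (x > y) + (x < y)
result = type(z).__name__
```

x is int; y is int; z is int; result = 'int'

'int'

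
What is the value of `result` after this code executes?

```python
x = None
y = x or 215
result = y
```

x = None; y = 215; result = 215

215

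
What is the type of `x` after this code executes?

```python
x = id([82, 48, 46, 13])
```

id() returns int

int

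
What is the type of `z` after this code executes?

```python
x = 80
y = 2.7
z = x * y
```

int * float = float

float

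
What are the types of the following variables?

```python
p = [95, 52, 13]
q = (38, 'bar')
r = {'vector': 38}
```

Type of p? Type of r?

p is assigned a list literal (square brackets); r is assigned a dict literal ({key: value})

list, dict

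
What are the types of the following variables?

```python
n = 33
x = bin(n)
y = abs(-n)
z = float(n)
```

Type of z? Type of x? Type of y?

float() returns float; bin() returns str; abs() of int returns int

float, str, int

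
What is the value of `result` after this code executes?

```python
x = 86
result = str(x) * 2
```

x = 86; result = '8686'

'8686'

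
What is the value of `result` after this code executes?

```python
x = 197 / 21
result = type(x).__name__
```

x is float; result = 'float'

'float'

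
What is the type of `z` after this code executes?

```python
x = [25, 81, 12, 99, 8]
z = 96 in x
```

'in' operator returns bool

bool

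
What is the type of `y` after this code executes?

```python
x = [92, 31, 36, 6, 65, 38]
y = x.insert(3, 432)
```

list.insert() returns None

NoneType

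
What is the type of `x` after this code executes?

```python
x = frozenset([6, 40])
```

frozenset() returns frozenset

frozenset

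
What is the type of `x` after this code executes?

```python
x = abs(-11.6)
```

abs() of float returns float

float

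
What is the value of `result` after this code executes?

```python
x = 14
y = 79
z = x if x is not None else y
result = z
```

x = 14; y = 79; z = 14; result = 14

14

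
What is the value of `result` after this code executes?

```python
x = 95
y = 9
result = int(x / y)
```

x = 95; y = 9; result = 10

10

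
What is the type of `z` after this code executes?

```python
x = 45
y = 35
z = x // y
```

int // int = int

int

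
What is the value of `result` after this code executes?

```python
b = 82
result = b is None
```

b = 82; result = False

False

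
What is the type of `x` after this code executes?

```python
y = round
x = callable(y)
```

callable() returns bool

bool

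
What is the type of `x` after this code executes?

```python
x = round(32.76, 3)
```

round() with decimal places returns float

float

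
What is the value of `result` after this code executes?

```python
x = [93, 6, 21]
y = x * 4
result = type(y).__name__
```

x is list; y is list; result = 'list'

'list'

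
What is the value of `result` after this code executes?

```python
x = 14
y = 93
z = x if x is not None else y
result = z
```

x = 14; y = 93; z = 14; result = 14

14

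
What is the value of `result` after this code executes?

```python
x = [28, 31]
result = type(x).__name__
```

x is list; result = 'list'

'list'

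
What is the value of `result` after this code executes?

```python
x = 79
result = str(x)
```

x = 79; result = '79'

'79'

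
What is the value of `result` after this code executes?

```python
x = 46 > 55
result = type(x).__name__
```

x is bool; result = 'bool'

'bool'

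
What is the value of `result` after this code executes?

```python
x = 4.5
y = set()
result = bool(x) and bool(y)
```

x = 4.5; y = set(); result = False

False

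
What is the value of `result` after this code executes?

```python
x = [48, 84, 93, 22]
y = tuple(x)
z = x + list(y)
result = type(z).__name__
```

x is list; y is tuple; z is list; result = 'list'

'list'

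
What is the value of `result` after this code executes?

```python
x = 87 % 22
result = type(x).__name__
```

x is int; result = 'int'

'int'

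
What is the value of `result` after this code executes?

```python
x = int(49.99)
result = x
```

x = 49; result = 49

49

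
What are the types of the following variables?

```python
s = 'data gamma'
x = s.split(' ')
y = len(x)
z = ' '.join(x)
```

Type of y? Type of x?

len() returns int; str.split() returns list

int, list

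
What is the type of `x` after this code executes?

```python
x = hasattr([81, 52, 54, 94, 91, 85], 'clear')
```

hasattr() returns bool

bool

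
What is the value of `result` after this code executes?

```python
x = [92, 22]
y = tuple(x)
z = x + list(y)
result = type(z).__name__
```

x is list; y is tuple; z is list; result = 'list'

'list'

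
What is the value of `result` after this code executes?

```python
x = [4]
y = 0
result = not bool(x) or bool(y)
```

x = [4]; y = 0; result = False

False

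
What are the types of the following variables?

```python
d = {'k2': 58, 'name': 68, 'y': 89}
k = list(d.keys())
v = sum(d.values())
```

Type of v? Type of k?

sum of ints is int; list() converts to list

int, list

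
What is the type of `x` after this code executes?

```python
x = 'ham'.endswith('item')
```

str.endswith() returns bool

bool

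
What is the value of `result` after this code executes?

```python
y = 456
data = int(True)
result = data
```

y = 456; data = 1; result = 1

1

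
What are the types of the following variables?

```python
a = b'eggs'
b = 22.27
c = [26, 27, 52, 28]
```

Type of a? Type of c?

a is assigned a bytes literal (b'...' prefix); c is assigned a list literal (square brackets)

bytes, list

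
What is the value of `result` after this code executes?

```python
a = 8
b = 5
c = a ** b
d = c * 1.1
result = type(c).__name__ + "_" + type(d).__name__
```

a is int; b is int; c is int; d is float; result = 'int_float'

'int_float'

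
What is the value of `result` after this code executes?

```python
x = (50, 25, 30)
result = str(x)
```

x = (50, 25, 30); result = '(50, 25, 30)'

'(50, 25, 30)'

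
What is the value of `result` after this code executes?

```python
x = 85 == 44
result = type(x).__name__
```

x is bool; result = 'bool'

'bool'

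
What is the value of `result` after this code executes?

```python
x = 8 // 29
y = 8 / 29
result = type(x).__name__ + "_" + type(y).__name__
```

x is int; y is float; result = 'int_float'

'int_float'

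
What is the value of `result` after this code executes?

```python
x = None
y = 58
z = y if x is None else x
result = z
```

x = None; y = 58; z = 58; result = 58

58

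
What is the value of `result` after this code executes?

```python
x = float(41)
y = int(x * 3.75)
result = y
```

x = 41.0; y = 153; result = 153

153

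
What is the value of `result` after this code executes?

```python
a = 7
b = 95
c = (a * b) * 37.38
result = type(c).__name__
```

a is int; b is int; c is float; result = 'float'

'float'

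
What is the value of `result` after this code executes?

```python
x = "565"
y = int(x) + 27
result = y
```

x = '565'; y = 592; result = 592

592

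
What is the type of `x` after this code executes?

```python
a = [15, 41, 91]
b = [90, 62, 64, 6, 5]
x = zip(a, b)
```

zip() returns a zip object

zip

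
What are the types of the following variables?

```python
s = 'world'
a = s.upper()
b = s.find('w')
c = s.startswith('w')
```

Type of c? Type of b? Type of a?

startswith() returns bool; find() returns int; upper() returns str

bool, int, str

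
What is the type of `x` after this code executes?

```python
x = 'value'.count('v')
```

str.count() returns int

int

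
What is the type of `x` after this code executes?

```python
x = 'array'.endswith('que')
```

str.endswith() returns bool

bool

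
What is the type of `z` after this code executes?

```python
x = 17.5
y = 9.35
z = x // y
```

float // float = float

float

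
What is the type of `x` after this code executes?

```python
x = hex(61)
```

hex() returns str representation

str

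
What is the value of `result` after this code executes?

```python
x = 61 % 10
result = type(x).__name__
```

x is int; result = 'int'

'int'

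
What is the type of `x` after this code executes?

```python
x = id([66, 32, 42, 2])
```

id() returns int

int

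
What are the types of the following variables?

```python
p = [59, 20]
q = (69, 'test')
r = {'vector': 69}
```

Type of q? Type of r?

q is assigned a tuple (parenthesized, comma-separated values); r is assigned a dict literal ({key: value})

tuple, dict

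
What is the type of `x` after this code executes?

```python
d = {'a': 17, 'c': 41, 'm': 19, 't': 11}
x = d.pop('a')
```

dict.pop() returns the value

int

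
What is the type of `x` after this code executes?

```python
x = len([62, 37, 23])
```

len() always returns int

int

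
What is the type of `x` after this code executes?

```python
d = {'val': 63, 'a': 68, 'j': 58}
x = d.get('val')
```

dict.get() returns value type when found

int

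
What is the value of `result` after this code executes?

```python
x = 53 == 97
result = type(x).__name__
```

x is bool; result = 'bool'

'bool'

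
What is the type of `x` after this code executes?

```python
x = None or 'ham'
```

'or' with None returns the other truthy value (str)

str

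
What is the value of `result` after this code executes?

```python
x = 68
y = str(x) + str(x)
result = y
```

x = 68; y = '6868'; result = '6868'

'6868'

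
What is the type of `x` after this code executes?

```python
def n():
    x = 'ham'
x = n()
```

Function without return returns None

NoneType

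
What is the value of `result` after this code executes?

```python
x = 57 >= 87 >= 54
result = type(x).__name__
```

x is bool; result = 'bool'

'bool'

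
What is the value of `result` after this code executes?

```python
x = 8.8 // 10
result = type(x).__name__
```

x is float; result = 'float'

'float'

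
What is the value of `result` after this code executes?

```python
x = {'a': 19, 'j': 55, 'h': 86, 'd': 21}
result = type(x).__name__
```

x is dict; result = 'dict'

'dict'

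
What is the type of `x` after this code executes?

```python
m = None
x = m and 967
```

'and' returns first falsy value (None)

NoneType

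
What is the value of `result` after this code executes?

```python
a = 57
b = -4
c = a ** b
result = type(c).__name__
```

a is int; b is int; c is float; result = 'float'

'float'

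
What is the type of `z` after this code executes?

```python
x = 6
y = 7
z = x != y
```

Comparison returns bool

bool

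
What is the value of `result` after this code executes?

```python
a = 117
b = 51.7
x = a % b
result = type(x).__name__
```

a is int; b is float; x is float; result = 'float'

'float'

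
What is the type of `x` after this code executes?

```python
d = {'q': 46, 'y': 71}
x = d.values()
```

.values() returns dict_values view

dict_values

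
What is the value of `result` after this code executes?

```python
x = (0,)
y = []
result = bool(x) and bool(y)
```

x = (0,); y = []; result = False

False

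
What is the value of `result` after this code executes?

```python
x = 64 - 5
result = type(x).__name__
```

x is int; result = 'int'

'int'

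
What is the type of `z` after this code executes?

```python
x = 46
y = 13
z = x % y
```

int % int = int

int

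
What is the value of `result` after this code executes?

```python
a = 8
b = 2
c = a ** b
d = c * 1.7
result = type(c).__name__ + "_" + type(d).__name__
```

a is int; b is int; c is int; d is float; result = 'int_float'

'int_float'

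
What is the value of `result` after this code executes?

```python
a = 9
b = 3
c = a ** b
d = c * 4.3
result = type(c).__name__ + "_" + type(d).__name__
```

a is int; b is int; c is int; d is float; result = 'int_float'

'int_float'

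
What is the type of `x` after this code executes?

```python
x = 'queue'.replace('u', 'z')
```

str.replace() returns str

str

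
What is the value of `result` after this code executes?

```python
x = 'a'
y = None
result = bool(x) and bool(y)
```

x = 'a'; y = None; result = False

False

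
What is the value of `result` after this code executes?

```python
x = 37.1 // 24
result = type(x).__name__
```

x is float; result = 'float'

'float'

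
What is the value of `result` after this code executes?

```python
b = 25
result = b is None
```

b = 25; result = False

False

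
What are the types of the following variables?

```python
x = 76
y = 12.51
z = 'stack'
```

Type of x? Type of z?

x is assigned a bare integer (no decimal point), so it is an int; z is assigned a quoted string literal, so it is a str

int, str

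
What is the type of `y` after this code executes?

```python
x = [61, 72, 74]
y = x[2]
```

Indexing list[int] returns int

int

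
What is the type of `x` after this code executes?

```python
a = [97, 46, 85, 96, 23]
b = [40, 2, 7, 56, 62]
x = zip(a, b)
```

zip() returns a zip object

zip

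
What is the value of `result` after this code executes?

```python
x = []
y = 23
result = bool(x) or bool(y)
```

x = []; y = 23; result = True

True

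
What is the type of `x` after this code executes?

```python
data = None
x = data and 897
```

'and' returns first falsy value (None)

NoneType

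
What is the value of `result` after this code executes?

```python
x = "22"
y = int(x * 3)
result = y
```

x = '22'; y = 222222; result = 222222

222222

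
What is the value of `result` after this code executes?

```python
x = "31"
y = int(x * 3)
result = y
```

x = '31'; y = 313131; result = 313131

313131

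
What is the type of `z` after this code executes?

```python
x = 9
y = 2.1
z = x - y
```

int - float = float

float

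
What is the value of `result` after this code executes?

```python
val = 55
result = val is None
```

val = 55; result = False

False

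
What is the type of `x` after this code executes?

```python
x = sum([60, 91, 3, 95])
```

sum() of ints returns int

int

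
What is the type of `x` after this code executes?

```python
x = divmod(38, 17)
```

divmod() returns tuple of (quotient, remainder)

tuple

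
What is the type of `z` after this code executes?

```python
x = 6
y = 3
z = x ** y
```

positive int ** positive int = int

int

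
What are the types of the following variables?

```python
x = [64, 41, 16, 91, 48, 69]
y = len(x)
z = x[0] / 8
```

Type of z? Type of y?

int / int = float; len() returns int

float, int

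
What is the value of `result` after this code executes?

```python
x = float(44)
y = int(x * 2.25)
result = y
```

x = 44.0; y = 99; result = 99

99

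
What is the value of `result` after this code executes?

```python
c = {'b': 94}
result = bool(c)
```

c = {'b': 94}; result = True

True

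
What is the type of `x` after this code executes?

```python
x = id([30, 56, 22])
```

id() returns int

int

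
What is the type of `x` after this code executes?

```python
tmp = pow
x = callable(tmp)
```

callable() returns bool

bool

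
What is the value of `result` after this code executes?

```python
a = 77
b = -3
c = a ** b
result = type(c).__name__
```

a is int; b is int; c is float; result = 'float'

'float'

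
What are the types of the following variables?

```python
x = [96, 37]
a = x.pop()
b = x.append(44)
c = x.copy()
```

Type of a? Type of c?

pop() returns element; copy() returns list

int, list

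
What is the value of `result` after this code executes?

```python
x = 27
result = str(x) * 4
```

x = 27; result = '27272727'

'27272727'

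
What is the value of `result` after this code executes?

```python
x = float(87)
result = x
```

x = 87.0; result = 87.0

87.0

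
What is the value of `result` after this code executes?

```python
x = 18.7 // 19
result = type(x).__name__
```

x is float; result = 'float'

'float'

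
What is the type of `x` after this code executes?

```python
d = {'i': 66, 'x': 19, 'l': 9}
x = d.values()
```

.values() returns dict_values view

dict_values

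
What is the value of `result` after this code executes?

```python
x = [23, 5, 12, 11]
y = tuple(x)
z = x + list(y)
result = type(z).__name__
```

x is list; y is tuple; z is list; result = 'list'

'list'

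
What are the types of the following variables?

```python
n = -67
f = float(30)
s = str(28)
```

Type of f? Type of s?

f is assigned the result of calling float(), which returns a float; s is assigned the result of calling str(), which returns a str

float, str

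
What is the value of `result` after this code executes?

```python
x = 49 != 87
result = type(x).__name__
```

x is bool; result = 'bool'

'bool'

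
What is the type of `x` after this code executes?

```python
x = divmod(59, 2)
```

divmod() returns tuple of (quotient, remainder)

tuple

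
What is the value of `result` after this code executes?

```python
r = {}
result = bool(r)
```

r = {}; result = False

False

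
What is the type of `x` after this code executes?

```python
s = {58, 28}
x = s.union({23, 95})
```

set.union() returns a new set

set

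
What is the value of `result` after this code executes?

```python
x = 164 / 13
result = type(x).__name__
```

x is float; result = 'float'

'float'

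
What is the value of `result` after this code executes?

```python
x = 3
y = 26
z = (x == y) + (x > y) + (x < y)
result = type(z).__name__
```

x is int; y is int; z is int; result = 'int'

'int'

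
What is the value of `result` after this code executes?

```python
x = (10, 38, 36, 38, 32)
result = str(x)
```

x = (10, 38, 36, 38, 32); result = '(10, 38, 36, 38, 32)'

'(10, 38, 36, 38, 32)'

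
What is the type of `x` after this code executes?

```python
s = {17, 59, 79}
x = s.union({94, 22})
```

set.union() returns a new set

set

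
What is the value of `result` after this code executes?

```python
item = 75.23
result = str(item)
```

item = 75.23; result = '75.23'

'75.23'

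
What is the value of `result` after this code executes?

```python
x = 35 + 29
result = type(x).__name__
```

x is int; result = 'int'

'int'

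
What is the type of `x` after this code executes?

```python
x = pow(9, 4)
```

pow(int, int) returns int

int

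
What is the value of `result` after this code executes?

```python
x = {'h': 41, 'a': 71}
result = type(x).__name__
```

x is dict; result = 'dict'

'dict'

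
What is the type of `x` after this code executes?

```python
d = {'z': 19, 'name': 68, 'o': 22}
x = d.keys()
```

.keys() returns dict_keys view

dict_keys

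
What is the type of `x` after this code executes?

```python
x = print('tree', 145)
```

print() returns None

NoneType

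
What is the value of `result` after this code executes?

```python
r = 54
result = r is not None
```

r = 54; result = True

True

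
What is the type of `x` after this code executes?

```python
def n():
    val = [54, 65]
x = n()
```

Function without return returns None

NoneType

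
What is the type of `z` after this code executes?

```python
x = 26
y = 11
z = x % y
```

int % int = int

int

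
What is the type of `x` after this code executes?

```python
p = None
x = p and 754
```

'and' returns first falsy value (None)

NoneType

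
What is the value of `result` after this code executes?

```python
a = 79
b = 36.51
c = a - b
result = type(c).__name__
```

a is int; b is float; c is float; result = 'float'

'float'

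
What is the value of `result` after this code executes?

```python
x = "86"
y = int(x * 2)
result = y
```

x = '86'; y = 8686; result = 8686

8686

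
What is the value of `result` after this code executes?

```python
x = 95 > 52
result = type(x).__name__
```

x is bool; result = 'bool'

'bool'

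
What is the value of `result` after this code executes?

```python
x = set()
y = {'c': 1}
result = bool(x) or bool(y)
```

x = set(); y = {'c': 1}; result = True

True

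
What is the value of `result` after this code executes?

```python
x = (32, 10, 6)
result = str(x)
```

x = (32, 10, 6); result = '(32, 10, 6)'

'(32, 10, 6)'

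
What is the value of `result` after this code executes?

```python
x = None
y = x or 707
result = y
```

x = None; y = 707; result = 707

707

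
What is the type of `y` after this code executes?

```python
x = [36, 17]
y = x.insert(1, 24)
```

list.insert() returns None

NoneType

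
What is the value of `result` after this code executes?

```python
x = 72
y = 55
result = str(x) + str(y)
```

x = 72; y = 55; result = '7255'

'7255'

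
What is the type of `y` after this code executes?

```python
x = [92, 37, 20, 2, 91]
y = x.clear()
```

list.clear() returns None

NoneType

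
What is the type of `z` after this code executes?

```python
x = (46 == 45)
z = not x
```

'not' returns bool

bool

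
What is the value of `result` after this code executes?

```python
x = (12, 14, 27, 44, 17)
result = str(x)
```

x = (12, 14, 27, 44, 17); result = '(12, 14, 27, 44, 17)'

'(12, 14, 27, 44, 17)'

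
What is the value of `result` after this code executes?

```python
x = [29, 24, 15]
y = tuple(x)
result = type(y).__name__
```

x is list; y is tuple; result = 'tuple'

'tuple'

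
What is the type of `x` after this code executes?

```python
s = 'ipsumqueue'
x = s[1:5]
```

Slicing a str returns str

str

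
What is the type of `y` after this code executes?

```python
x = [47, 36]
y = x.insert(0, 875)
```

list.insert() returns None

NoneType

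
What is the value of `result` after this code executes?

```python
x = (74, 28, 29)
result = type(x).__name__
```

x is tuple; result = 'tuple'

'tuple'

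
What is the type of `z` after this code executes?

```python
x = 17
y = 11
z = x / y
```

int / int = float

float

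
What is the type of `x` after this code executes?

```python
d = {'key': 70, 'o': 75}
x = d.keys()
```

.keys() returns dict_keys view

dict_keys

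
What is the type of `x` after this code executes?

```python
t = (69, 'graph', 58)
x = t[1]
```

Index 1 of tuple is a str literal

str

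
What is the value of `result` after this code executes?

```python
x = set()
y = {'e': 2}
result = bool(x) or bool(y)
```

x = set(); y = {'e': 2}; result = True

True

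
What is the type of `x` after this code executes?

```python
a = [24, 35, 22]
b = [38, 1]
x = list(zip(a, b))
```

list(zip()) returns a list of tuples

list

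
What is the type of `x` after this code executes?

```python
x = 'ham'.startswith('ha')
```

str.startswith() returns bool

bool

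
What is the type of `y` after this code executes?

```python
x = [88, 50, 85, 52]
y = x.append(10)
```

list.append() returns None (mutates in place)

NoneType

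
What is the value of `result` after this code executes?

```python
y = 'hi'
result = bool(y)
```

y = 'hi'; result = True

True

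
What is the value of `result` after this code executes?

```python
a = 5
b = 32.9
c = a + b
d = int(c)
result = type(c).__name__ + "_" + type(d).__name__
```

a is int; b is float; c is float; d is int; result = 'float_int'

'float_int'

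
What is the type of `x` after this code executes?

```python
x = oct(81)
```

oct() returns str representation

str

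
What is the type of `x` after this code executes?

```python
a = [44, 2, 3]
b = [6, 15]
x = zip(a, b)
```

zip() returns a zip object

zip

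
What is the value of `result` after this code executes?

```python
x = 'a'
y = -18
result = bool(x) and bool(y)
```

x = 'a'; y = -18; result = True

True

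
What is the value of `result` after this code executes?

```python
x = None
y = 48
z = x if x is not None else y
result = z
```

x = None; y = 48; z = 48; result = 48

48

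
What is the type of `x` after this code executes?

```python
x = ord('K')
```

ord() returns int (code point)

int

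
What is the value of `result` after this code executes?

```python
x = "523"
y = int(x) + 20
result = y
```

x = '523'; y = 543; result = 543

543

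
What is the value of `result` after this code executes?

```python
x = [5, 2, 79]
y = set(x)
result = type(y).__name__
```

x is list; y is set; result = 'set'

'set'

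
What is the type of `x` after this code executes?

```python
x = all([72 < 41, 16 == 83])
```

all() returns bool

bool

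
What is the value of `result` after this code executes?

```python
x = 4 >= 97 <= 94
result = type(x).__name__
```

x is bool; result = 'bool'

'bool'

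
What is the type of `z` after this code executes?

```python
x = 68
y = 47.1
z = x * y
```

int * float = float

float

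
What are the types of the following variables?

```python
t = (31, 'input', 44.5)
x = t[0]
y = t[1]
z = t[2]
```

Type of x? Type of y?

tuple[0] is int; tuple[1] is str

int, str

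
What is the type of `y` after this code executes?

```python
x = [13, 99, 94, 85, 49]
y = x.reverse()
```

list.reverse() returns None

NoneType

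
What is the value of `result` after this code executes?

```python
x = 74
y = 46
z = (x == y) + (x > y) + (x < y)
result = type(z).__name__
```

x is int; y is int; z is int; result = 'int'

'int'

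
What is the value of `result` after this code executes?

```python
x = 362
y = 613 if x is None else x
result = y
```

x = 362; y = 362; result = 362

362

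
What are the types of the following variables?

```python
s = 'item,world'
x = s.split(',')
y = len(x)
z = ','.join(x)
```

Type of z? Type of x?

str.join() returns str; str.split() returns list

str, list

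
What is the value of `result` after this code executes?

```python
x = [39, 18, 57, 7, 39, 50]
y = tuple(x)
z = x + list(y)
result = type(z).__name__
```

x is list; y is tuple; z is list; result = 'list'

'list'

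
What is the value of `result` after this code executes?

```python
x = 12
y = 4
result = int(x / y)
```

x = 12; y = 4; result = 3

3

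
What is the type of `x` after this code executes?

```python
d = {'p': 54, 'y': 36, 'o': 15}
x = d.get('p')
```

dict.get() returns value type when found

int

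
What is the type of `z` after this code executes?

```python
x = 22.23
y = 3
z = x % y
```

float % int = float

float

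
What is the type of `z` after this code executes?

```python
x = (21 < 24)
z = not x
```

'not' returns bool

bool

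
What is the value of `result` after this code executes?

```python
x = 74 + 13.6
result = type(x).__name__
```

x is float; result = 'float'

'float'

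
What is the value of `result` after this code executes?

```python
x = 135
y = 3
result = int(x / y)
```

x = 135; y = 3; result = 45

45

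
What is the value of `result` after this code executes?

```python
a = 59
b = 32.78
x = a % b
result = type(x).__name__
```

a is int; b is float; x is float; result = 'float'

'float'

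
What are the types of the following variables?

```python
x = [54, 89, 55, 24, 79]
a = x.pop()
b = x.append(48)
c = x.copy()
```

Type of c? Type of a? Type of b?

copy() returns list; pop() returns element; append() returns None

list, int, NoneType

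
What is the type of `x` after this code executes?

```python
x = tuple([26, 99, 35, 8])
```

tuple() constructor returns tuple

tuple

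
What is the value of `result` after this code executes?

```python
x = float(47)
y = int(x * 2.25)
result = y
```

x = 47.0; y = 105; result = 105

105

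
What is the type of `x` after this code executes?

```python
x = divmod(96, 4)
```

divmod() returns tuple of (quotient, remainder)

tuple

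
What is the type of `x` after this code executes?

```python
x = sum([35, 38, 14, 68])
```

sum() of ints returns int

int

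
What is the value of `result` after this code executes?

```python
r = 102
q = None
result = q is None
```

r = 102; q = None; result = True

True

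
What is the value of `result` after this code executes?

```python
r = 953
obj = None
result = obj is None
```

r = 953; obj = None; result = True

True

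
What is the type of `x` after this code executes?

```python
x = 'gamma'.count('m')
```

str.count() returns int

int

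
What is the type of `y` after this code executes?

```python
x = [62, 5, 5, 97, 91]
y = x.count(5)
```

list.count() returns int

int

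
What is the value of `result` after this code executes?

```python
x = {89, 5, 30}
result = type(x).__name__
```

x is set; result = 'set'

'set'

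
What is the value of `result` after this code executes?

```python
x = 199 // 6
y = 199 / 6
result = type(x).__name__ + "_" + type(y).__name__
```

x is int; y is float; result = 'int_float'

'int_float'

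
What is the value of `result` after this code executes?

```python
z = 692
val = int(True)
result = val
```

z = 692; val = 1; result = 1

1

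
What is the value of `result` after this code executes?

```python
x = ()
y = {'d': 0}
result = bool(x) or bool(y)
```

x = (); y = {'d': 0}; result = True

True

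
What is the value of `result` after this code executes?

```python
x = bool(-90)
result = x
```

x = True; result = True

True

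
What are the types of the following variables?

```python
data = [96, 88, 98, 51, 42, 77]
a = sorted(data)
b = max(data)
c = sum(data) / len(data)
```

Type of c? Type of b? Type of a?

int / int = float; max of ints returns int; sorted() returns list

float, int, list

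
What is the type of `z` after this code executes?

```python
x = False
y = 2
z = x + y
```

bool + int = int (bool is subclass of int)

int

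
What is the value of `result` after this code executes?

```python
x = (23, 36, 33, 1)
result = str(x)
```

x = (23, 36, 33, 1); result = '(23, 36, 33, 1)'

'(23, 36, 33, 1)'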